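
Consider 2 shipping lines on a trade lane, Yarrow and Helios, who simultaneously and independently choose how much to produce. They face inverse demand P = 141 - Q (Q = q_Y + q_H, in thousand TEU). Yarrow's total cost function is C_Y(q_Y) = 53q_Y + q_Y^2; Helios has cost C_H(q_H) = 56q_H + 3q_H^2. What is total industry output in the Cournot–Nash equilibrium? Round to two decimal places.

Yarrow's profit: π_Y = (141 - Q)q_Y - (53q_Y + q_Y²). Setting ∂π_Y/∂q_Y = 0: 88 - 4q_Y - (q_H) = 0.
Helios's profit: π_H = (141 - Q)q_H - (56q_H + 3q_H²). Setting ∂π_H/∂q_H = 0: 85 - 8q_H - (q_Y) = 0.
Best responses: q_Y = (88 - q_H)/4, q_H = (85 - q_Y)/8.
Substituting one into the other gives q_Y = 619/31 and q_H = 252/31.
Total output Q = 619/31 + 252/31 = 871/31.

28.10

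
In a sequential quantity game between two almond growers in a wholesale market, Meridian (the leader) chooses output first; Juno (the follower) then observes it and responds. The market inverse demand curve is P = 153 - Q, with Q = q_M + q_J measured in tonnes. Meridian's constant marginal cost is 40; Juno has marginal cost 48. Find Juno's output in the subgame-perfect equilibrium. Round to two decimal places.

22.25

The follower Juno best-responds to any q_M: π_J = (153 - Q)q_J - 48q_J.
Follower FOC: 105 - q_M - 2q_J = 0, so q_J(q_M) = (105 - q_M)/2.
The leader anticipates this reaction. Substituting into P = 153 - Q gives P = 201/2 - (1/2)q_M, so π_M = (201/2 - (1/2)q_M)q_M - 40q_M.
Leader FOC: 121/2 - q_M = 0, so q_M = 121/2.
Then q_J = (105 - 121/2)/2 = 89/4.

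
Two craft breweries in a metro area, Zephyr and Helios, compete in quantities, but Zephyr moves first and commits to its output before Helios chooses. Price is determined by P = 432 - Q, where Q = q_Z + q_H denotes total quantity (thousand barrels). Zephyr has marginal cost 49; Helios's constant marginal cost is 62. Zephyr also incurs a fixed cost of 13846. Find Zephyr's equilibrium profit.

Solve by backward induction. Given q_Z, the follower Helios maximises π_H = (432 - q_Z - q_H)q_H - 62q_H.
Setting the follower's marginal profit to zero, 370 - q_Z - 2q_H = 0, i.e. q_H = (370 - q_Z)/2.
The leader anticipates this reaction. Substituting into P = 432 - Q gives P = 247 - (1/2)q_Z, so π_Z = (247 - (1/2)q_Z)q_Z - 49q_Z.
Leader FOC: 198 - q_Z = 0, so q_Z = 198.
Then q_H = (370 - 198)/2 = 86.
Price P = 432 - 284 = 148.
Zephyr's profit: (148 - 49)·198 - 13846 = 5756.

5756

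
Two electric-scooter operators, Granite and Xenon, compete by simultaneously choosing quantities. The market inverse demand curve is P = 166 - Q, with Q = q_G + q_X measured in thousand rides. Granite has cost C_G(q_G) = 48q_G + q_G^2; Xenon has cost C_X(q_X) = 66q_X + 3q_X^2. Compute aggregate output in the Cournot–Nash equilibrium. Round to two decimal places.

Granite's profit: π_G = (166 - Q)q_G - (48q_G + q_G²). Setting ∂π_G/∂q_G = 0: 118 - 4q_G - (q_X) = 0.
Xenon's profit: π_X = (166 - Q)q_X - (66q_X + 3q_X²). Setting ∂π_X/∂q_X = 0: 100 - 8q_X - (q_G) = 0.
Best responses: q_G = (118 - q_X)/4, q_X = (100 - q_G)/8.
Substituting one into the other gives q_G = 844/31 and q_X = 282/31.
Total output Q = 844/31 + 282/31 = 1126/31.

36.32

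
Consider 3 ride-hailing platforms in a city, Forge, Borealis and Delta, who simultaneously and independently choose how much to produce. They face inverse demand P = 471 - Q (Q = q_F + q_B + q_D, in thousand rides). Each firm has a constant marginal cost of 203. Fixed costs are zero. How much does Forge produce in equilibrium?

A representative firm's profit is π_i = q_i(471 - Q) - 203q_i.
First-order condition (treating rivals' output as given): 268 - 2q_i - Σ_{j≠i} q_j = 0.
With identical firms every q_j equals q_i, so Σ_{j≠i} q_j = 2q_i and 268 = 4q_i, giving q_i = 67.

67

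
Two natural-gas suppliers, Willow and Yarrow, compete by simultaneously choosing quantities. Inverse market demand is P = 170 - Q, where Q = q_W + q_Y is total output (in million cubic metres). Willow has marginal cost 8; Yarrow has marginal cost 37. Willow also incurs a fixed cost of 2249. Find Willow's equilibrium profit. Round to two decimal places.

Willow's profit: π_W = (170 - Q)q_W - (8q_W). Setting ∂π_W/∂q_W = 0: 162 - 2q_W - (q_Y) = 0.
Yarrow's first-order condition: 133 - 2q_Y - (q_W) = 0.
Rearranging gives the reaction functions q_W = (162 - q_Y)/2 and q_Y = (133 - q_W)/2.
Substituting one into the other gives q_W = 191/3 and q_Y = 104/3.
Price P = 170 - 295/3 = 215/3.
Willow's profit: (215/3 - 8)·(191/3) - 2249 = 1804.4444.

1804.44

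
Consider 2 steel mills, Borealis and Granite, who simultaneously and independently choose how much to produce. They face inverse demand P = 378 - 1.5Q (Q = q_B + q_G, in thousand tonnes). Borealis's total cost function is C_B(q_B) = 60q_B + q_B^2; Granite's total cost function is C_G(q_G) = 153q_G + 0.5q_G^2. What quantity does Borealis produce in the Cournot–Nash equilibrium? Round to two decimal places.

Borealis's profit: π_B = (378 - 1.5Q)q_B - (60q_B + q_B²). Setting ∂π_B/∂q_B = 0: 318 - 5q_B - (3/2)(q_G) = 0.
Granite's profit: π_G = (378 - 1.5Q)q_G - (153q_G + (1/2)q_G²). Setting ∂π_G/∂q_G = 0: 225 - 4q_G - (3/2)(q_B) = 0.
So q_B = (318 - (3/2)q_G)/5 and q_G = (225 - (3/2)q_B)/4.
Substituting one into the other gives q_B = 52.6479 and q_G = 36.5070.

52.65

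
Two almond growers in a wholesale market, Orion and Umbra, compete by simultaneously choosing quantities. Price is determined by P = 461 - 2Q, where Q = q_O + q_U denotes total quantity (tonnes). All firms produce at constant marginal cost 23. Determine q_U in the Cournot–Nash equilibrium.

A representative firm's profit is π_i = q_i(461 - 2Q) - 23q_i.
Setting ∂π_i/∂q_i = 0 with rivals' quantities fixed: 438 - 4q_i - 2q_j = 0.
By symmetry each firm produces the same amount; substituting q_j = q_i yields q_i = 438/6 = 73.

73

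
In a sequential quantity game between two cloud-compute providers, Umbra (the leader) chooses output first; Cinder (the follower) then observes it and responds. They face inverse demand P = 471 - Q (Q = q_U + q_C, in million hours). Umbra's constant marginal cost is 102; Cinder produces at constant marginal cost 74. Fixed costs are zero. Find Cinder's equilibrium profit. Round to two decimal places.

12825.56

The follower Cinder best-responds to any q_U: π_C = (471 - Q)q_C - 74q_C.
∂π_C/∂q_C = 397 - q_U - 2q_C = 0 gives the reaction function q_C = (397 - q_U)/2.
Umbra substitutes q_C(q_U) into its own profit: π_U = q_U(471 - q_U - (397 - q_U)/2) - 102q_U = (545/2 - (1/2)q_U)q_U - 102q_U.
The leader's first-order condition 341/2 - q_U = 0 yields q_U = 341/2.
Then q_C = (397 - 341/2)/2 = 453/4.
Price P = 471 - 1135/4 = 749/4.
Cinder's profit: (749/4 - 74)·(453/4) = 12825.5625.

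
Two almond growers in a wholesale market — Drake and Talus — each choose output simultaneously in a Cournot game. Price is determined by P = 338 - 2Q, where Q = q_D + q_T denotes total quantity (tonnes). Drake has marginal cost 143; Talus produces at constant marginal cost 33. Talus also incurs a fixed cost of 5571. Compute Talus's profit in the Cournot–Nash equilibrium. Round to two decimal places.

3997.06

Drake's profit: π_D = (338 - 2Q)q_D - (143q_D). Setting ∂π_D/∂q_D = 0: 195 - 4q_D - 2(q_T) = 0.
Talus's profit: π_T = (338 - 2Q)q_T - (33q_T). Setting ∂π_T/∂q_T = 0: 305 - 4q_T - 2(q_D) = 0.
So q_D = (195 - 2q_T)/4 and q_T = (305 - 2q_D)/4.
Substituting one into the other gives q_D = 85/6 and q_T = 415/6.
Price P = 338 - 2·(250/3) = 514/3.
Talus's profit: (514/3 - 33)·(415/6) - 5571 = 3997.0556.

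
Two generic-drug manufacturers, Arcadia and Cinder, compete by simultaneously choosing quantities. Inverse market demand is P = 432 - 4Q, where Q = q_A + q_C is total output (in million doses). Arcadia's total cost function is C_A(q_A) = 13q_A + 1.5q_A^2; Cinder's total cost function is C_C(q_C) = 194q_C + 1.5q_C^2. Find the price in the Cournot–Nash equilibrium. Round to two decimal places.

Arcadia's profit: π_A = (432 - 4Q)q_A - (13q_A + (3/2)q_A²). Setting ∂π_A/∂q_A = 0: 419 - 11q_A - 4(q_C) = 0.
Cinder's first-order condition: 238 - 11q_C - 4(q_A) = 0.
Best responses: q_A = (419 - 4q_C)/11, q_C = (238 - 4q_A)/11.
Solving the pair: q_A = 1219/35, q_C = 314/35.
Total output Q = 219/5, so price P = 432 - 4·(219/5) = 1284/5.

256.80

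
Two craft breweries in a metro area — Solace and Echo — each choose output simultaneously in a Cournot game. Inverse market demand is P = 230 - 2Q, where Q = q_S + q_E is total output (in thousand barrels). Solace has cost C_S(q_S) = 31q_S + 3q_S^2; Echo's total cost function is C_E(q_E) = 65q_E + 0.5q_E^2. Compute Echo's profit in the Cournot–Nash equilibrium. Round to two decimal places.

1851.97

Solace's profit: π_S = (230 - 2Q)q_S - (31q_S + 3q_S²). Setting ∂π_S/∂q_S = 0: 199 - 10q_S - 2(q_E) = 0.
Echo's profit: π_E = (230 - 2Q)q_E - (65q_E + (1/2)q_E²). Setting ∂π_E/∂q_E = 0: 165 - 5q_E - 2(q_S) = 0.
Rearranging gives the reaction functions q_S = (199 - 2q_E)/10 and q_E = (165 - 2q_S)/5.
Substituting one into the other gives q_S = 665/46 and q_E = 626/23.
Price P = 230 - 2·(1917/46) = 146.6522.
Echo's profit: 146.6522·(626/23) - 65·(626/23) - (1/2)(626/23)² = 1851.9660.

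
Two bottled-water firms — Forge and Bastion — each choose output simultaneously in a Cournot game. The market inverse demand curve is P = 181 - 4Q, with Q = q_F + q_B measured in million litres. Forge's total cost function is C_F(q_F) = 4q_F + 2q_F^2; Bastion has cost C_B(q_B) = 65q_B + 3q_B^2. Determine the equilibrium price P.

110

Forge's profit: π_F = (181 - 4Q)q_F - (4q_F + 2q_F²). Setting ∂π_F/∂q_F = 0: 177 - 12q_F - 4(q_B) = 0.
Bastion's profit: π_B = (181 - 4Q)q_B - (65q_B + 3q_B²). Setting ∂π_B/∂q_B = 0: 116 - 14q_B - 4(q_F) = 0.
Best responses: q_F = (177 - 4q_B)/12, q_B = (116 - 4q_F)/14.
Solving the pair: q_F = 53/4, q_B = 9/2.
Total output Q = 71/4, so price P = 181 - 4·(71/4) = 110.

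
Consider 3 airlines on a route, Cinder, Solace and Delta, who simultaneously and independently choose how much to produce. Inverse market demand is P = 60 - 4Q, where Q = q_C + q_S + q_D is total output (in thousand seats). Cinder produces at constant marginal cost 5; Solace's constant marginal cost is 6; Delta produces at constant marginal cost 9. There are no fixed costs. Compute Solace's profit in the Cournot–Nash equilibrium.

Cinder's profit: π_C = (60 - 4Q)q_C - (5q_C). Setting ∂π_C/∂q_C = 0: 55 - 8q_C - 4(q_S + q_D) = 0.
Solace's profit: π_S = (60 - 4Q)q_S - (6q_S). Setting ∂π_S/∂q_S = 0: 54 - 8q_S - 4(q_C + q_D) = 0.
Delta's first-order condition: 51 - 8q_D - 4(q_C + q_S) = 0.
Adding the 3 first-order conditions: 160 − 16Q = 0, so Q = 10.
Back-substituting: q_C = (55 − 40)/4 = 15/4, q_S = (54 − 40)/4 = 7/2, q_D = (51 − 40)/4 = 11/4.
Price P = 60 - 4·10 = 20.
Solace's profit: (20 - 6)·(7/2) = 49.

49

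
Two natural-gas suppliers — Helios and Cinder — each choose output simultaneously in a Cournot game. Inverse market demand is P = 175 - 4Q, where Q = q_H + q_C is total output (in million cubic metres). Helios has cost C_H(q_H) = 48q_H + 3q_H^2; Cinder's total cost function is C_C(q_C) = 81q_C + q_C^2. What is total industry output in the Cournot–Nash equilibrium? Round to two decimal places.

Helios's profit: π_H = (175 - 4Q)q_H - (48q_H + 3q_H²). Setting ∂π_H/∂q_H = 0: 127 - 14q_H - 4(q_C) = 0.
Cinder's profit: π_C = (175 - 4Q)q_C - (81q_C + q_C²). Setting ∂π_C/∂q_C = 0: 94 - 10q_C - 4(q_H) = 0.
So q_H = (127 - 4q_C)/14 and q_C = (94 - 4q_H)/10.
Substituting one into the other gives q_H = 447/62 and q_C = 202/31.
Total output Q = 447/62 + 202/31 = 851/62.

13.73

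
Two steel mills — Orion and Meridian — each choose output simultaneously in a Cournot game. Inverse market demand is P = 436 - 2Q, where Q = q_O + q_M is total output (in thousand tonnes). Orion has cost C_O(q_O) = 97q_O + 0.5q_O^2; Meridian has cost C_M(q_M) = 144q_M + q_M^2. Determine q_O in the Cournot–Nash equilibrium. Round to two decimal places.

55.77

Orion's profit: π_O = (436 - 2Q)q_O - (97q_O + (1/2)q_O²). Setting ∂π_O/∂q_O = 0: 339 - 5q_O - 2(q_M) = 0.
Meridian's first-order condition: 292 - 6q_M - 2(q_O) = 0.
So q_O = (339 - 2q_M)/5 and q_M = (292 - 2q_O)/6.
Solving the pair: q_O = 725/13, q_M = 391/13.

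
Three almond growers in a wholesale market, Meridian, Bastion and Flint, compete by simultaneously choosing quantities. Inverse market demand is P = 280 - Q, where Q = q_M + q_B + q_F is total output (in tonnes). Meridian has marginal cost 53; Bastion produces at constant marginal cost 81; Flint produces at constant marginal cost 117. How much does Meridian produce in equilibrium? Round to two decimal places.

Meridian's profit: π_M = (280 - Q)q_M - (53q_M). Setting ∂π_M/∂q_M = 0: 227 - 2q_M - (q_B + q_F) = 0.
Bastion's profit: π_B = (280 - Q)q_B - (81q_B). Setting ∂π_B/∂q_B = 0: 199 - 2q_B - (q_M + q_F) = 0.
Flint's profit: π_F = (280 - Q)q_F - (117q_F). Setting ∂π_F/∂q_F = 0: 163 - 2q_F - (q_M + q_B) = 0.
Adding the 3 first-order conditions: 589 − 4Q = 0, so Q = 589/4.
Back-substituting: q_M = (227 − 589/4) = 319/4, q_B = (199 − 589/4) = 207/4, q_F = (163 − 589/4) = 63/4.

79.75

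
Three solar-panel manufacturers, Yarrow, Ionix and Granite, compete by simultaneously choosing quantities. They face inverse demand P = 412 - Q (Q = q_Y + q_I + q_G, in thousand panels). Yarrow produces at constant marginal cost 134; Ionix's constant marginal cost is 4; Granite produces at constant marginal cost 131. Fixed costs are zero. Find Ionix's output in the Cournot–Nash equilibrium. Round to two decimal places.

166.25

Yarrow's profit: π_Y = (412 - Q)q_Y - (134q_Y). Setting ∂π_Y/∂q_Y = 0: 278 - 2q_Y - (q_I + q_G) = 0.
Ionix's profit: π_I = (412 - Q)q_I - (4q_I). Setting ∂π_I/∂q_I = 0: 408 - 2q_I - (q_Y + q_G) = 0.
Granite's first-order condition: 281 - 2q_G - (q_Y + q_I) = 0.
Summing all 3 equations gives 967 − 4Q = 0, hence Q = 967/4.
Back-substituting: q_Y = (278 − 967/4) = 145/4, q_I = (408 − 967/4) = 665/4, q_G = (281 − 967/4) = 157/4.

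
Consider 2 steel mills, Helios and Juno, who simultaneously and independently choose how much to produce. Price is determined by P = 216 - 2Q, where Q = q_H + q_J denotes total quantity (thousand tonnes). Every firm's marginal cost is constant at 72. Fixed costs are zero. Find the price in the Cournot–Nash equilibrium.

Each firm earns π_i = (216 - 2Q)q_i - 72q_i.
Setting ∂π_i/∂q_i = 0 with rivals' quantities fixed: 144 - 4q_i - 2q_j = 0.
With identical firms every q_j equals q_i, so q_j = q_i and 144 = 6q_i, giving q_i = 24.
Total output Q = 48, so price P = 216 - 2·48 = 120.

120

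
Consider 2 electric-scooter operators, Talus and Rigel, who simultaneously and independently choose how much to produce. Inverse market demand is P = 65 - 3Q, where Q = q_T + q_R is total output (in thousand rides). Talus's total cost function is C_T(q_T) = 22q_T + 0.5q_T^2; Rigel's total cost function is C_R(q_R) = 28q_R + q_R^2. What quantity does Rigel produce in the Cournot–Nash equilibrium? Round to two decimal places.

2.77

Talus's profit: π_T = (65 - 3Q)q_T - (22q_T + (1/2)q_T²). Setting ∂π_T/∂q_T = 0: 43 - 7q_T - 3(q_R) = 0.
Rigel's first-order condition: 37 - 8q_R - 3(q_T) = 0.
So q_T = (43 - 3q_R)/7 and q_R = (37 - 3q_T)/8.
Substituting one into the other gives q_T = 233/47 and q_R = 130/47.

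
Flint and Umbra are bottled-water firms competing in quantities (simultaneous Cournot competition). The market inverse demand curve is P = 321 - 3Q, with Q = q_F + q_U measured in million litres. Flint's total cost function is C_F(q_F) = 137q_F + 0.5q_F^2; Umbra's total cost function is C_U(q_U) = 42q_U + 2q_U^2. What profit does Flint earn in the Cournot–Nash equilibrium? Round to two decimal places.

Flint's profit: π_F = (321 - 3Q)q_F - (137q_F + (1/2)q_F²). Setting ∂π_F/∂q_F = 0: 184 - 7q_F - 3(q_U) = 0.
Umbra's profit: π_U = (321 - 3Q)q_U - (42q_U + 2q_U²). Setting ∂π_U/∂q_U = 0: 279 - 10q_U - 3(q_F) = 0.
So q_F = (184 - 3q_U)/7 and q_U = (279 - 3q_F)/10.
Substituting one into the other gives q_F = 1003/61 and q_U = 1401/61.
Price P = 321 - 3·39.4098 = 202.7705.
Flint's profit: 202.7705·(1003/61) - 137·(1003/61) - (1/2)(1003/61)² = 946.2595.

946.26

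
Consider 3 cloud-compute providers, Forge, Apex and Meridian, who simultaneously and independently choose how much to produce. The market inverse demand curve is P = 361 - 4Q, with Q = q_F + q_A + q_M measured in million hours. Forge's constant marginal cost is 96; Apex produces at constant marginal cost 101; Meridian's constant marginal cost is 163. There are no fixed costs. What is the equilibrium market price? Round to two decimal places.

Forge's profit: π_F = (361 - 4Q)q_F - (96q_F). Setting ∂π_F/∂q_F = 0: 265 - 8q_F - 4(q_A + q_M) = 0.
Apex's profit: π_A = (361 - 4Q)q_A - (101q_A). Setting ∂π_A/∂q_A = 0: 260 - 8q_A - 4(q_F + q_M) = 0.
Meridian's profit: π_M = (361 - 4Q)q_M - (163q_M). Setting ∂π_M/∂q_M = 0: 198 - 8q_M - 4(q_F + q_A) = 0.
Adding the 3 first-order conditions: 723 − 16Q = 0, so Q = 723/16.
Back-substituting: q_F = (265 − 723/4)/4 = 337/16, q_A = (260 − 723/4)/4 = 317/16, q_M = (198 − 723/4)/4 = 69/16.
Total output Q = 723/16, so price P = 361 - 4·(723/16) = 721/4.

180.25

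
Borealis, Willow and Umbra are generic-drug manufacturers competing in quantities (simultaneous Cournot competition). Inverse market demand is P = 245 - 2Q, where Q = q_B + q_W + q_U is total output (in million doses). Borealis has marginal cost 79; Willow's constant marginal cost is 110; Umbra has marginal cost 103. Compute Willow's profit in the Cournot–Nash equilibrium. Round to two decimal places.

Borealis's profit: π_B = (245 - 2Q)q_B - (79q_B). Setting ∂π_B/∂q_B = 0: 166 - 4q_B - 2(q_W + q_U) = 0.
Willow's profit: π_W = (245 - 2Q)q_W - (110q_W). Setting ∂π_W/∂q_W = 0: 135 - 4q_W - 2(q_B + q_U) = 0.
Umbra's first-order condition: 142 - 4q_U - 2(q_B + q_W) = 0.
Summing all 3 equations gives 443 − 8Q = 0, hence Q = 443/8.
Back-substituting: q_B = (166 − 443/4)/2 = 221/8, q_W = (135 − 443/4)/2 = 97/8, q_U = (142 − 443/4)/2 = 125/8.
Price P = 245 - 2·(443/8) = 537/4.
Willow's profit: (537/4 - 110)·(97/8) = 294.0313.

294.03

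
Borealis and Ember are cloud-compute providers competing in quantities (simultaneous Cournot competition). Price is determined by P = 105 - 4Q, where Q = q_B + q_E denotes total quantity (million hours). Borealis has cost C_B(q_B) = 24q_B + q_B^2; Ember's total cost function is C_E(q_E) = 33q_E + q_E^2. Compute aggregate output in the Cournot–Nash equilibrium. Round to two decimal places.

10.93

Borealis's profit: π_B = (105 - 4Q)q_B - (24q_B + q_B²). Setting ∂π_B/∂q_B = 0: 81 - 10q_B - 4(q_E) = 0.
Ember's first-order condition: 72 - 10q_E - 4(q_B) = 0.
So q_B = (81 - 4q_E)/10 and q_E = (72 - 4q_B)/10.
Substituting one into the other gives q_B = 87/14 and q_E = 33/7.
Total output Q = 87/14 + 33/7 = 153/14.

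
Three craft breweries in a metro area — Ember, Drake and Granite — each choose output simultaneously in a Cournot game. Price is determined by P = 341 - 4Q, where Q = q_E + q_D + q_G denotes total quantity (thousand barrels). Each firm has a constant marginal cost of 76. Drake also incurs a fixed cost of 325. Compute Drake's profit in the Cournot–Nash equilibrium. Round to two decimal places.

Each firm earns π_i = (341 - 4Q)q_i - 76q_i.
Setting ∂π_i/∂q_i = 0 with rivals' quantities fixed: 265 - 8q_i - 4·Σ_{j≠i} q_j = 0.
By symmetry each firm produces the same amount; substituting Σ_{j≠i} q_j = 2q_i yields q_i = 265/16.
Price P = 341 - 4·(795/16) = 569/4.
Drake's profit: (569/4 - 76)·(265/16) - 325 = 772.2656.

772.27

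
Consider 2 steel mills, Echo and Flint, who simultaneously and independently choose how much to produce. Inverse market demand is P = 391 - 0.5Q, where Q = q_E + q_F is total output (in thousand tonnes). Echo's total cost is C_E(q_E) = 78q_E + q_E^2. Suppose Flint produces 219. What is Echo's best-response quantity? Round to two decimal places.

With the rival's output fixed at 219, Echo's profit is π_E = (391 - (1/2)·219 - (1/2)q_E)q_E - (78q_E + q_E²) = (563/2 - (1/2)q_E)q_E - (78q_E + q_E²).
∂π_E/∂q_E = 407/2 - 3q_E = 0, so q_E = 407/6.

67.83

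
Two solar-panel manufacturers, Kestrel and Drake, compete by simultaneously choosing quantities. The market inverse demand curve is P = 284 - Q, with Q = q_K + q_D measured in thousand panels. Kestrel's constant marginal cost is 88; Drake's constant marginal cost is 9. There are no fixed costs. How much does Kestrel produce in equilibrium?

Kestrel's profit: π_K = (284 - Q)q_K - (88q_K). Setting ∂π_K/∂q_K = 0: 196 - 2q_K - (q_D) = 0.
Drake's first-order condition: 275 - 2q_D - (q_K) = 0.
Best responses: q_K = (196 - q_D)/2, q_D = (275 - q_K)/2.
Solving the pair: q_K = 39, q_D = 118.

39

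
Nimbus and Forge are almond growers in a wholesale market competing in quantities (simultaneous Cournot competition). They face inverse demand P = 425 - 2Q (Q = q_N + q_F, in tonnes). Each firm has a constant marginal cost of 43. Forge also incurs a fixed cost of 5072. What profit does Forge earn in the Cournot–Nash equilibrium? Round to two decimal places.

3034.89

Each firm earns π_i = (425 - 2Q)q_i - 43q_i.
First-order condition (treating rivals' output as given): 382 - 4q_i - 2q_j = 0.
With identical firms every q_j equals q_i, so q_j = q_i and 382 = 6q_i, giving q_i = 191/3.
Price P = 425 - 2·(382/3) = 511/3.
Forge's profit: (511/3 - 43)·(191/3) - 5072 = 3034.8889.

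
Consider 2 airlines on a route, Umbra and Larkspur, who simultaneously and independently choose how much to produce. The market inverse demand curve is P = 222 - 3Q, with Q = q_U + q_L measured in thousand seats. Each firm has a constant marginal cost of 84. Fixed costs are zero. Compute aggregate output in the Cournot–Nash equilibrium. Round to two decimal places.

Each firm earns π_i = (222 - 3Q)q_i - 84q_i.
First-order condition (treating rivals' output as given): 138 - 6q_i - 3q_j = 0.
With identical firms every q_j equals q_i, so q_j = q_i and 138 = 9q_i, giving q_i = 46/3.
Total output Q = 46/3 + 46/3 = 92/3.

30.67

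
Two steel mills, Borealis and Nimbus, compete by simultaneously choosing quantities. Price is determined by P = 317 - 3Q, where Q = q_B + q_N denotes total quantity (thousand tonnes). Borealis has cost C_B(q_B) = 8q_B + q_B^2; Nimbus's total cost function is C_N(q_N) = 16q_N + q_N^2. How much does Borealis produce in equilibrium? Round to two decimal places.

Borealis's profit: π_B = (317 - 3Q)q_B - (8q_B + q_B²). Setting ∂π_B/∂q_B = 0: 309 - 8q_B - 3(q_N) = 0.
Nimbus's first-order condition: 301 - 8q_N - 3(q_B) = 0.
So q_B = (309 - 3q_N)/8 and q_N = (301 - 3q_B)/8.
Substituting one into the other gives q_B = 1569/55 and q_N = 1481/55.

28.53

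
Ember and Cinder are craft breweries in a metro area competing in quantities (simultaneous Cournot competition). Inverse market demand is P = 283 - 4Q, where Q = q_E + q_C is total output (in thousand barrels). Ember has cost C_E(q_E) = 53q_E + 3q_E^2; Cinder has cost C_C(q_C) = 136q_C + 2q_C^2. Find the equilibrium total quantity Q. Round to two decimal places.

21.78

Ember's profit: π_E = (283 - 4Q)q_E - (53q_E + 3q_E²). Setting ∂π_E/∂q_E = 0: 230 - 14q_E - 4(q_C) = 0.
Cinder's first-order condition: 147 - 12q_C - 4(q_E) = 0.
Rearranging gives the reaction functions q_E = (230 - 4q_C)/14 and q_C = (147 - 4q_E)/12.
Substituting one into the other gives q_E = 543/38 and q_C = 569/76.
Total output Q = 543/38 + 569/76 = 1655/76.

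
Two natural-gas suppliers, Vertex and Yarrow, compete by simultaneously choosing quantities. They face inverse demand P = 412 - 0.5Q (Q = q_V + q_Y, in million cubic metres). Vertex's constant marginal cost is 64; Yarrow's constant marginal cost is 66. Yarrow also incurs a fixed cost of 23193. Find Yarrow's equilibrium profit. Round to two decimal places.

3103.89

Vertex's profit: π_V = (412 - 0.5Q)q_V - (64q_V). Setting ∂π_V/∂q_V = 0: 348 - q_V - (1/2)(q_Y) = 0.
Yarrow's profit: π_Y = (412 - 0.5Q)q_Y - (66q_Y). Setting ∂π_Y/∂q_Y = 0: 346 - q_Y - (1/2)(q_V) = 0.
Rearranging gives the reaction functions q_V = (348 - (1/2)q_Y) and q_Y = (346 - (1/2)q_V).
Substituting one into the other gives q_V = 700/3 and q_Y = 688/3.
Price P = 412 - (1/2)·(1388/3) = 542/3.
Yarrow's profit: (542/3 - 66)·(688/3) - 23193 = 3103.8889.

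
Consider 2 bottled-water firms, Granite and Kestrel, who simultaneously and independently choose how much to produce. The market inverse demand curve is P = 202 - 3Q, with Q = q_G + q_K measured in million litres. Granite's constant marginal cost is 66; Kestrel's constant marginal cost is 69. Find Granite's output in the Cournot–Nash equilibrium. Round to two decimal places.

15.44

Granite's profit: π_G = (202 - 3Q)q_G - (66q_G). Setting ∂π_G/∂q_G = 0: 136 - 6q_G - 3(q_K) = 0.
Kestrel's profit: π_K = (202 - 3Q)q_K - (69q_K). Setting ∂π_K/∂q_K = 0: 133 - 6q_K - 3(q_G) = 0.
So q_G = (136 - 3q_K)/6 and q_K = (133 - 3q_G)/6.
Substituting one into the other gives q_G = 139/9 and q_K = 130/9.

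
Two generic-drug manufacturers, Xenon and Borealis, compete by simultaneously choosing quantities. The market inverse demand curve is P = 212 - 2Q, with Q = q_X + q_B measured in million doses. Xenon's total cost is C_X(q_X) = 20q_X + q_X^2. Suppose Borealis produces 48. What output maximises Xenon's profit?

With the rival's output fixed at 48, Xenon's profit is π_X = (212 - 2·48 - 2q_X)q_X - (20q_X + q_X²) = (116 - 2q_X)q_X - (20q_X + q_X²).
∂π_X/∂q_X = 96 - 6q_X = 0, so q_X = 16.

16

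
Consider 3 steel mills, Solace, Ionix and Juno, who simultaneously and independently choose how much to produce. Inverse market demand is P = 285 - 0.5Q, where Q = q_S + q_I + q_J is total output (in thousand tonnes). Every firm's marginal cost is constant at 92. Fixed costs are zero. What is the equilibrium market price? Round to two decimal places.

140.25

A representative firm's profit is π_i = q_i(285 - 0.5Q) - 92q_i.
Setting ∂π_i/∂q_i = 0 with rivals' quantities fixed: 193 - q_i - (1/2)·Σ_{j≠i} q_j = 0.
By symmetry each firm produces the same amount; substituting Σ_{j≠i} q_j = 2q_i yields q_i = 193/2.
Total output Q = 579/2, so price P = 285 - (1/2)·(579/2) = 561/4.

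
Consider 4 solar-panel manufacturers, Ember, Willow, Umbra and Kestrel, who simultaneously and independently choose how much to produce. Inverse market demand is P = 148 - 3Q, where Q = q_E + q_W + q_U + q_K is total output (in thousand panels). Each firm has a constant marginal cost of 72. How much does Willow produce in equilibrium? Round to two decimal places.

5.07

Each firm earns π_i = (148 - 3Q)q_i - 72q_i.
Setting ∂π_i/∂q_i = 0 with rivals' quantities fixed: 76 - 6q_i - 3·Σ_{j≠i} q_j = 0.
By symmetry each firm produces the same amount; substituting Σ_{j≠i} q_j = 3q_i yields q_i = 76/15.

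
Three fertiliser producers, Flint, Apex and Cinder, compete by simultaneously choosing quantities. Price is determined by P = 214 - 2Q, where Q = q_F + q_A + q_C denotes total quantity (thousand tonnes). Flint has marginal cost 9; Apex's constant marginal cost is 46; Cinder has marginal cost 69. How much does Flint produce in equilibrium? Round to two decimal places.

Flint's profit: π_F = (214 - 2Q)q_F - (9q_F). Setting ∂π_F/∂q_F = 0: 205 - 4q_F - 2(q_A + q_C) = 0.
Apex's profit: π_A = (214 - 2Q)q_A - (46q_A). Setting ∂π_A/∂q_A = 0: 168 - 4q_A - 2(q_F + q_C) = 0.
Cinder's first-order condition: 145 - 4q_C - 2(q_F + q_A) = 0.
Adding the 3 first-order conditions: 518 − 8Q = 0, so Q = 259/4.
Back-substituting: q_F = (205 − 259/2)/2 = 151/4, q_A = (168 − 259/2)/2 = 77/4, q_C = (145 − 259/2)/2 = 31/4.

37.75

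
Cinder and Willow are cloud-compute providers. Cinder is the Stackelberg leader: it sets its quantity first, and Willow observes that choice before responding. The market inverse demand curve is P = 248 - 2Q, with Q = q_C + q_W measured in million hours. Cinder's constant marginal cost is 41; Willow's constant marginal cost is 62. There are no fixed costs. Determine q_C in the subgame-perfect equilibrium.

Solve by backward induction. Given q_C, the follower Willow maximises π_W = (248 - 2q_C - 2q_W)q_W - 62q_W.
Follower FOC: 186 - 2q_C - 4q_W = 0, so q_W(q_C) = (186 - 2q_C)/4.
Cinder substitutes q_W(q_C) into its own profit: π_C = q_C(248 - 2q_C - (186 - 2q_C)/2) - 41q_C = (155 - q_C)q_C - 41q_C.
The leader's first-order condition 114 - 2q_C = 0 yields q_C = 57.
Then q_W = (186 - 2·57)/4 = 18.

57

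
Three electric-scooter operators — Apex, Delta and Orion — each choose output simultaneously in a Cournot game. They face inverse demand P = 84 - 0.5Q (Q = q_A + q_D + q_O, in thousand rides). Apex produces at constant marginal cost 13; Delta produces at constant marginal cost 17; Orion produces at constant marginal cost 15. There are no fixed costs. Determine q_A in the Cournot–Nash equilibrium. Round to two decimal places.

38.50

Apex's profit: π_A = (84 - 0.5Q)q_A - (13q_A). Setting ∂π_A/∂q_A = 0: 71 - q_A - (1/2)(q_D + q_O) = 0.
Delta's first-order condition: 67 - q_D - (1/2)(q_A + q_O) = 0.
Orion's profit: π_O = (84 - 0.5Q)q_O - (15q_O). Setting ∂π_O/∂q_O = 0: 69 - q_O - (1/2)(q_A + q_D) = 0.
Adding the 3 conditions: 207 − Q − Q = 0, i.e. Q = 207/2.
Back-substituting: q_A = (71 − 207/4)/(1/2) = 77/2, q_D = (67 − 207/4)/(1/2) = 61/2, q_O = (69 − 207/4)/(1/2) = 69/2.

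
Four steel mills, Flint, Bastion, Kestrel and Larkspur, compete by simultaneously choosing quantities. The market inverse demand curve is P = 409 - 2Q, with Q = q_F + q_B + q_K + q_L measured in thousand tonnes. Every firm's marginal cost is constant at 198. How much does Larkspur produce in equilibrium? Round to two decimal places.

21.10

Each firm earns π_i = (409 - 2Q)q_i - 198q_i.
Setting ∂π_i/∂q_i = 0 with rivals' quantities fixed: 211 - 4q_i - 2·Σ_{j≠i} q_j = 0.
With identical firms every q_j equals q_i, so Σ_{j≠i} q_j = 3q_i and 211 = 10q_i, giving q_i = 211/10.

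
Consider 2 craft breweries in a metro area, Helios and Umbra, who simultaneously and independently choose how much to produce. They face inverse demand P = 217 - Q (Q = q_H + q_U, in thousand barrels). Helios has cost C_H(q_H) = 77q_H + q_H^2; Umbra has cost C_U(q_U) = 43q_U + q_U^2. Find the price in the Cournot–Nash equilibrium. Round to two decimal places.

Helios's profit: π_H = (217 - Q)q_H - (77q_H + q_H²). Setting ∂π_H/∂q_H = 0: 140 - 4q_H - (q_U) = 0.
Umbra's first-order condition: 174 - 4q_U - (q_H) = 0.
Rearranging gives the reaction functions q_H = (140 - q_U)/4 and q_U = (174 - q_H)/4.
Substituting one into the other gives q_H = 386/15 and q_U = 556/15.
Total output Q = 314/5, so price P = 217 - 314/5 = 771/5.

154.20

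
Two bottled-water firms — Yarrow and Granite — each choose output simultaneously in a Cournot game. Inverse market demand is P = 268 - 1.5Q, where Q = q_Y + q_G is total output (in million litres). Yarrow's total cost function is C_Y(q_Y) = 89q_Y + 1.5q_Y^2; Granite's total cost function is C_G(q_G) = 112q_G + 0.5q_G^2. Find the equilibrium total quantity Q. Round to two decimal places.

Yarrow's profit: π_Y = (268 - 1.5Q)q_Y - (89q_Y + (3/2)q_Y²). Setting ∂π_Y/∂q_Y = 0: 179 - 6q_Y - (3/2)(q_G) = 0.
Granite's first-order condition: 156 - 4q_G - (3/2)(q_Y) = 0.
Best responses: q_Y = (179 - (3/2)q_G)/6, q_G = (156 - (3/2)q_Y)/4.
Substituting one into the other gives q_Y = 1928/87 and q_G = 890/29.
Total output Q = 1928/87 + 890/29 = 52.8506.

52.85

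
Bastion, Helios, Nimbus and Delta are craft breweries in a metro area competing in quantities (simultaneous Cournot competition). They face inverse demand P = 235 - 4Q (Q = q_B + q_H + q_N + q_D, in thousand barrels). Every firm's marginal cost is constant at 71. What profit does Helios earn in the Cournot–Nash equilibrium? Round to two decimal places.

Each firm earns π_i = (235 - 4Q)q_i - 71q_i.
First-order condition (treating rivals' output as given): 164 - 8q_i - 4·Σ_{j≠i} q_j = 0.
By symmetry each firm produces the same amount; substituting Σ_{j≠i} q_j = 3q_i yields q_i = 164/20 = 41/5.
Price P = 235 - 4·(164/5) = 519/5.
Helios's profit: (519/5 - 71)·(41/5) = 268.9600.

268.96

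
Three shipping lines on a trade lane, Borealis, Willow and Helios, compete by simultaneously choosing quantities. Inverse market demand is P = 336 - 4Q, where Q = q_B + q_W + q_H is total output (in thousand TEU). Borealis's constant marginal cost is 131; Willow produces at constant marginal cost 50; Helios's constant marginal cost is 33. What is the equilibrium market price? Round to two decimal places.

Borealis's profit: π_B = (336 - 4Q)q_B - (131q_B). Setting ∂π_B/∂q_B = 0: 205 - 8q_B - 4(q_W + q_H) = 0.
Willow's first-order condition: 286 - 8q_W - 4(q_B + q_H) = 0.
Helios's first-order condition: 303 - 8q_H - 4(q_B + q_W) = 0.
Adding the 3 first-order conditions: 794 − 16Q = 0, so Q = 397/8.
Back-substituting: q_B = (205 − 397/2)/4 = 13/8, q_W = (286 − 397/2)/4 = 175/8, q_H = (303 − 397/2)/4 = 209/8.
Total output Q = 397/8, so price P = 336 - 4·(397/8) = 275/2.

137.50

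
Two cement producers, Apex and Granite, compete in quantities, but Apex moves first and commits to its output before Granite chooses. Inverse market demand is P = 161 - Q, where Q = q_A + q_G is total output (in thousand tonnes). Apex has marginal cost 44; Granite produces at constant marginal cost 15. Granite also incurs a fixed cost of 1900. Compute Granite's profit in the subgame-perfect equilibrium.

701

The follower Granite best-responds to any q_A: π_G = (161 - Q)q_G - 15q_G.
Follower FOC: 146 - q_A - 2q_G = 0, so q_G(q_A) = (146 - q_A)/2.
The leader anticipates this reaction. Substituting into P = 161 - Q gives P = 88 - (1/2)q_A, so π_A = (88 - (1/2)q_A)q_A - 44q_A.
Leader FOC: 44 - q_A = 0, so q_A = 44.
Then q_G = (146 - 44)/2 = 51.
Price P = 161 - 95 = 66.
Granite's profit: (66 - 15)·51 - 1900 = 701.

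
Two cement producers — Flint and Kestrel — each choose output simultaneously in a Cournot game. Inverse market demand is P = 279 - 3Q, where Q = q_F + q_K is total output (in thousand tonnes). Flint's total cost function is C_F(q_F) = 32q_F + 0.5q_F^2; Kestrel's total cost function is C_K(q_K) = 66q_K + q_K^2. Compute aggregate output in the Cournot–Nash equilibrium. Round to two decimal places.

Flint's profit: π_F = (279 - 3Q)q_F - (32q_F + (1/2)q_F²). Setting ∂π_F/∂q_F = 0: 247 - 7q_F - 3(q_K) = 0.
Kestrel's first-order condition: 213 - 8q_K - 3(q_F) = 0.
So q_F = (247 - 3q_K)/7 and q_K = (213 - 3q_F)/8.
Solving the pair: q_F = 1337/47, q_K = 750/47.
Total output Q = 1337/47 + 750/47 = 44.4043.

44.40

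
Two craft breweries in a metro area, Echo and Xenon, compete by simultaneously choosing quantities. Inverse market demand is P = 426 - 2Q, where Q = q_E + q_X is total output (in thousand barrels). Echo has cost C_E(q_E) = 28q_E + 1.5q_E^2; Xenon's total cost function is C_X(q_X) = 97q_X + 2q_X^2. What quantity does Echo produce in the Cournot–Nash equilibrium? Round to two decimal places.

Echo's profit: π_E = (426 - 2Q)q_E - (28q_E + (3/2)q_E²). Setting ∂π_E/∂q_E = 0: 398 - 7q_E - 2(q_X) = 0.
Xenon's profit: π_X = (426 - 2Q)q_X - (97q_X + 2q_X²). Setting ∂π_X/∂q_X = 0: 329 - 8q_X - 2(q_E) = 0.
So q_E = (398 - 2q_X)/7 and q_X = (329 - 2q_E)/8.
Substituting one into the other gives q_E = 1263/26 and q_X = 1507/52.

48.58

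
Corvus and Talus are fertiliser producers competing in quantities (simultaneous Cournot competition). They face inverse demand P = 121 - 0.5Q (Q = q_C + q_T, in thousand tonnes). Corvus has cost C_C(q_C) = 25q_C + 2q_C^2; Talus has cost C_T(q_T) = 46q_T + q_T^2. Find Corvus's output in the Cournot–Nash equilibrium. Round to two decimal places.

Corvus's profit: π_C = (121 - 0.5Q)q_C - (25q_C + 2q_C²). Setting ∂π_C/∂q_C = 0: 96 - 5q_C - (1/2)(q_T) = 0.
Talus's profit: π_T = (121 - 0.5Q)q_T - (46q_T + q_T²). Setting ∂π_T/∂q_T = 0: 75 - 3q_T - (1/2)(q_C) = 0.
Best responses: q_C = (96 - (1/2)q_T)/5, q_T = (75 - (1/2)q_C)/3.
Substituting one into the other gives q_C = 1002/59 and q_T = 1308/59.

16.98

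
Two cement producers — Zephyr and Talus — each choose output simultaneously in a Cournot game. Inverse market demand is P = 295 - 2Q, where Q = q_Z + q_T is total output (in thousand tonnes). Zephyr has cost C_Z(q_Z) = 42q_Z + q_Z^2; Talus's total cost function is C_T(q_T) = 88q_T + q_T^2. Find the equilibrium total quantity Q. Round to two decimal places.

57.50

Zephyr's profit: π_Z = (295 - 2Q)q_Z - (42q_Z + q_Z²). Setting ∂π_Z/∂q_Z = 0: 253 - 6q_Z - 2(q_T) = 0.
Talus's first-order condition: 207 - 6q_T - 2(q_Z) = 0.
Rearranging gives the reaction functions q_Z = (253 - 2q_T)/6 and q_T = (207 - 2q_Z)/6.
Substituting one into the other gives q_Z = 69/2 and q_T = 23.
Total output Q = 69/2 + 23 = 115/2.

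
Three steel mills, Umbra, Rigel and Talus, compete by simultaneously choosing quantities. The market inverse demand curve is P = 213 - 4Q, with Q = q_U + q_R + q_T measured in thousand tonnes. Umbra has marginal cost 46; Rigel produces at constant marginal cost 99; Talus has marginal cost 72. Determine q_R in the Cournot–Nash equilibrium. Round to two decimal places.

Umbra's profit: π_U = (213 - 4Q)q_U - (46q_U). Setting ∂π_U/∂q_U = 0: 167 - 8q_U - 4(q_R + q_T) = 0.
Rigel's profit: π_R = (213 - 4Q)q_R - (99q_R). Setting ∂π_R/∂q_R = 0: 114 - 8q_R - 4(q_U + q_T) = 0.
Talus's first-order condition: 141 - 8q_T - 4(q_U + q_R) = 0.
Adding the 3 first-order conditions: 422 − 16Q = 0, so Q = 211/8.
Back-substituting: q_U = (167 − 211/2)/4 = 123/8, q_R = (114 − 211/2)/4 = 17/8, q_T = (141 − 211/2)/4 = 71/8.

2.13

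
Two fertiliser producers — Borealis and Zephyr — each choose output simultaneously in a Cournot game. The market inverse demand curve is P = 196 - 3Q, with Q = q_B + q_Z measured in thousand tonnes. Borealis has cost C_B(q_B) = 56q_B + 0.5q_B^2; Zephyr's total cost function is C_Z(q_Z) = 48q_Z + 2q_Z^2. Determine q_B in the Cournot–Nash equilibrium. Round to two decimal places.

15.67

Borealis's profit: π_B = (196 - 3Q)q_B - (56q_B + (1/2)q_B²). Setting ∂π_B/∂q_B = 0: 140 - 7q_B - 3(q_Z) = 0.
Zephyr's profit: π_Z = (196 - 3Q)q_Z - (48q_Z + 2q_Z²). Setting ∂π_Z/∂q_Z = 0: 148 - 10q_Z - 3(q_B) = 0.
Best responses: q_B = (140 - 3q_Z)/7, q_Z = (148 - 3q_B)/10.
Substituting one into the other gives q_B = 956/61 and q_Z = 616/61.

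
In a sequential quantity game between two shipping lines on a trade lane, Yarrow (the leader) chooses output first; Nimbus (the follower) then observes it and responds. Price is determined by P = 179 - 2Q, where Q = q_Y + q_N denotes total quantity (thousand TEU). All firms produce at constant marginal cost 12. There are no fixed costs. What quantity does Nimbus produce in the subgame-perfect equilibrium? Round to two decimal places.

The follower Nimbus best-responds to any q_Y: π_N = (179 - 2Q)q_N - 12q_N.
Setting the follower's marginal profit to zero, 167 - 2q_Y - 4q_N = 0, i.e. q_N = (167 - 2q_Y)/4.
Yarrow substitutes q_N(q_Y) into its own profit: π_Y = q_Y(179 - 2q_Y - (167 - 2q_Y)/2) - 12q_Y = (191/2 - q_Y)q_Y - 12q_Y.
Maximising: ∂π_Y/∂q_Y = 167/2 - 2q_Y = 0, giving q_Y = 167/4.
Then q_N = (167 - 2·(167/4))/4 = 167/8.

20.88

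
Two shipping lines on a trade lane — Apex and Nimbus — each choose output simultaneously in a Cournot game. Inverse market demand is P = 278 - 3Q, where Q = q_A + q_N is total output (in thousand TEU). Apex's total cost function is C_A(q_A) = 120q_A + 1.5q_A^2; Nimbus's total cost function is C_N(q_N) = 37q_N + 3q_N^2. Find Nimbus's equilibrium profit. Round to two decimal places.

1758.82

Apex's profit: π_A = (278 - 3Q)q_A - (120q_A + (3/2)q_A²). Setting ∂π_A/∂q_A = 0: 158 - 9q_A - 3(q_N) = 0.
Nimbus's first-order condition: 241 - 12q_N - 3(q_A) = 0.
Rearranging gives the reaction functions q_A = (158 - 3q_N)/9 and q_N = (241 - 3q_A)/12.
Substituting one into the other gives q_A = 391/33 and q_N = 565/33.
Price P = 278 - 3·(956/33) = 191.0909.
Nimbus's profit: 191.0909·(565/33) - 37·(565/33) - 3(565/33)² = 1758.8154.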